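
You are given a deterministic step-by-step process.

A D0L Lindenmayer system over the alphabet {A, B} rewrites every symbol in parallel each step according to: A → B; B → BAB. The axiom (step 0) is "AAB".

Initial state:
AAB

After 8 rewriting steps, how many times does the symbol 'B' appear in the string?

1801

step 0: AAB
step 1: BBBAB
step 2: BABBABBABBBAB
step 3: BABBBABBABBBABBABBBABBABBABBBAB
step 4: BABBBABBABBABBBABBABBBABBABBABBBABBABBBABBABBABBBABBABBBABBABBBABBABBABBBAB
step 5: BABBBABBABBABBBABBABBBABBABBBABBABBABBBABBABBBABBABBABBBAB…BABBBABBABBABBBABBABBBABBABBABBBABBABBBABBABBBABBABBABBBAB  (len 181)
step 6: BABBBABBABBABBBABBABBBABBABBBABBABBABBBABBABBBABBABBABBBAB…BABBBABBABBABBBABBABBBABBABBABBBABBABBBABBABBBABBABBABBBAB  (len 437)
step 7: BABBBABBABBABBBABBABBBABBABBBABBABBABBBABBABBBABBABBABBBAB…BABBBABBABBABBBABBABBBABBABBABBBABBABBBABBABBBABBABBABBBAB  (len 1055)
step 8: BABBBABBABBABBBABBABBBABBABBBABBABBABBBABBABBBABBABBABBBAB…BABBBABBABBABBBABBABBBABBABBABBBABBABBBABBABBBABBABBABBBAB  (len 2547)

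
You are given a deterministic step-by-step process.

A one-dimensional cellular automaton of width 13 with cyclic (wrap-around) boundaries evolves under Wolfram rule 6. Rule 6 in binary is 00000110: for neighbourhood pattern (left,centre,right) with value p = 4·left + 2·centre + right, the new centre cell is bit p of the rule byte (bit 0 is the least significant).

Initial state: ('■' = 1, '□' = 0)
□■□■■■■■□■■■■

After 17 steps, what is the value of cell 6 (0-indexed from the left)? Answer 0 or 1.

0) □■□■■■■■□■■■■
1) □■□□□□□□□□□□□
2) ■■□□□□□□□□□□□
3) □□□□□□□□□□□□■
4) □□□□□□□□□□□■■
5) □□□□□□□□□□■□□
6) □□□□□□□□□■■□□
7) □□□□□□□□■□□□□
8) □□□□□□□■■□□□□
9) □□□□□□■□□□□□□
10) □□□□□■■□□□□□□
11) □□□□■□□□□□□□□
12) □□□■■□□□□□□□□
13) □□■□□□□□□□□□□
14) □■■□□□□□□□□□□
15) ■□□□□□□□□□□□□
16) ■□□□□□□□□□□□■
17) □□□□□□□□□□□■□

0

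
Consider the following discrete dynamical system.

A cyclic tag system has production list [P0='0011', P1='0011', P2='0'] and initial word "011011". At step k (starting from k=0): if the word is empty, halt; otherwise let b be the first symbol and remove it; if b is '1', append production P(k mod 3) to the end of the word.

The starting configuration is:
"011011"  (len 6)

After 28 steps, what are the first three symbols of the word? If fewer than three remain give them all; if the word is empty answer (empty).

[0] "011011"  (len 6)
[1] "11011"  (len 5)
[2] "10110011"  (len 8)
[3] "01100110"  (len 8)
[4] "1100110"  (len 7)
[5] "1001100011"  (len 10)
[6] "0011000110"  (len 10)
[7] "011000110"  (len 9)
[8] "11000110"  (len 8)
[9] "10001100"  (len 8)
[10] "00011000011"  (len 11)
[11] "0011000011"  (len 10)
[12] "011000011"  (len 9)
[13] "11000011"  (len 8)
[14] "10000110011"  (len 11)
[15] "00001100110"  (len 11)
[16] "0001100110"  (len 10)
[17] "001100110"  (len 9)
[18] "01100110"  (len 8)
[19] "1100110"  (len 7)
[20] "1001100011"  (len 10)
[21] "0011000110"  (len 10)
[22] "011000110"  (len 9)
[23] "11000110"  (len 8)
[24] "10001100"  (len 8)
[25] "00011000011"  (len 11)
[26] "0011000011"  (len 10)
[27] "011000011"  (len 9)
[28] "11000011"  (len 8)

110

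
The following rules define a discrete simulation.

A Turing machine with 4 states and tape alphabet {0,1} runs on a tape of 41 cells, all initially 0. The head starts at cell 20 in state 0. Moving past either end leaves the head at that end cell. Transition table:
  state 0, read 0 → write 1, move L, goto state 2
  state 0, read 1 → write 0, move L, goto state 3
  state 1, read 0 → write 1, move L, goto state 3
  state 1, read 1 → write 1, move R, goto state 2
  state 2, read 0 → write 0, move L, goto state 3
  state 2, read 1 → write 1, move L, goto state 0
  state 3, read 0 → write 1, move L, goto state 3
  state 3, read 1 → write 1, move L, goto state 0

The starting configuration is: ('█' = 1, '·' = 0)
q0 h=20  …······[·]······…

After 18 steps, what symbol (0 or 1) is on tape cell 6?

1

step 0: q0 h=20  …······[·]······…
step 1: q2 h=19  …······[·]█·····…
step 2: q3 h=18  …······[·]·█····…
step 3: q3 h=17  …······[·]█·█···…
step 4: q3 h=16  …······[·]██·█··…
step 5: q3 h=15  …······[·]███·█·…
step 6: q3 h=14  …······[·]████·█…
step 7: q3 h=13  …······[·]█████·…
step 8: q3 h=12  …······[·]██████…
step 9: q3 h=11  …······[·]██████…
step 10: q3 h=10  …······[·]██████…
step 11: q3 h= 9  …······[·]██████…
step 12: q3 h= 8  …······[·]██████…
step 13: q3 h= 7  …······[·]██████…
step 14: q3 h= 6  |······[·]██████…
step 15: q3 h= 5  |·····[·]██████…
step 16: q3 h= 4  |····[·]██████…
step 17: q3 h= 3  |···[·]██████…
step 18: q3 h= 2  |··[·]██████…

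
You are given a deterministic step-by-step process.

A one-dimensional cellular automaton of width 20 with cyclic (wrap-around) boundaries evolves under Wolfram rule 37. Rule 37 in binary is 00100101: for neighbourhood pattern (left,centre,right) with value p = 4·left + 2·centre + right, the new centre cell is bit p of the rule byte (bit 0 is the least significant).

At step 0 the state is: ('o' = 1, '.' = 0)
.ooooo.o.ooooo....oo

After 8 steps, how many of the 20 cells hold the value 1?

9

0) .ooooo.o.ooooo....oo
1) o.....ooo......oo...
2) o.ooo.....oooo....o.
3) oo....ooo......oo.oo
4) ...oo.....oooo...o..
5) oo....ooo......o.o.o
6) ...oo.....oooo.oooo.
7) oo....ooo.....o.....
8) ...oo.....ooo.o.ooo.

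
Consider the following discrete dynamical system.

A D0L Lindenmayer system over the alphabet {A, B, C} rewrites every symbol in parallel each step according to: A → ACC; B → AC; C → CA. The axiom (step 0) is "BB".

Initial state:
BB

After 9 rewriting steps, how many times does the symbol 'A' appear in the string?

0) BB
1) ACAC
2) ACCCAACCCA
3) ACCCACACAACCACCCACACAACC
4) ACCCACACAACCCAACCCAACCACCCACAACCCACACAACCCAACCCAACCACCCACA
5) ACCCACACAACCCAACCCAACCACCCACACAACCACCCACACAACCACCCACAACCCA…CAACCCAACCACCCACACAACCACCCACACAACCACCCACAACCCACACAACCCAACC  (len 140)
6) ACCCACACAACCCAACCCAACCACCCACACAACCACCCACACAACCACCCACAACCCA…ACCCACACAACCCAACCACCCACACAACCCAACCCAACCACCCACACAACCACCCACA  (len 338)
7) ACCCACACAACCCAACCCAACCACCCACACAACCACCCACACAACCACCCACAACCCA…CAACCACCCACAACCCACACAACCCAACCCAACCACCCACAACCCACACAACCCAACC  (len 816)
8) ACCCACACAACCCAACCCAACCACCCACACAACCACCCACACAACCACCCACAACCCA…ACCCACACAACCCAACCACCCACACAACCCAACCCAACCACCCACACAACCACCCACA  (len 1970)
9) ACCCACACAACCCAACCCAACCACCCACACAACCACCCACACAACCACCCACAACCCA…CAACCACCCACAACCCACACAACCCAACCCAACCACCCACAACCCACACAACCCAACC  (len 4756)

1970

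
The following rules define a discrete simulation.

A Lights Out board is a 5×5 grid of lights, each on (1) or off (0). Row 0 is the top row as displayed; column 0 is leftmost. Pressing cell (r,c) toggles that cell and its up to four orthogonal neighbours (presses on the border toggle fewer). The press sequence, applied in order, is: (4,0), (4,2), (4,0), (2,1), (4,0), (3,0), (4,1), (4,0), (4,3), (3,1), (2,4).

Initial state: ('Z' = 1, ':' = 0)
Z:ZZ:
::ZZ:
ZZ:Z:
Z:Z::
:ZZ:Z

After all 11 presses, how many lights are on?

15

k=0  Z:ZZ:
::ZZ:
ZZ:Z:
Z:Z::
:ZZ:Z
k=1  Z:ZZ:
::ZZ:
ZZ:Z:
::Z::
Z:Z:Z
k=2  Z:ZZ:
::ZZ:
ZZ:Z:
:::::
ZZ:ZZ
k=3  Z:ZZ:
::ZZ:
ZZ:Z:
Z::::
:::ZZ
k=4  Z:ZZ:
:ZZZ:
::ZZ:
ZZ:::
:::ZZ
k=5  Z:ZZ:
:ZZZ:
::ZZ:
:Z:::
ZZ:ZZ
k=6  Z:ZZ:
:ZZZ:
Z:ZZ:
Z::::
:Z:ZZ
k=7  Z:ZZ:
:ZZZ:
Z:ZZ:
ZZ:::
Z:ZZZ
k=8  Z:ZZ:
:ZZZ:
Z:ZZ:
:Z:::
:ZZZZ
k=9  Z:ZZ:
:ZZZ:
Z:ZZ:
:Z:Z:
:Z:::
k=10  Z:ZZ:
:ZZZ:
ZZZZ:
Z:ZZ:
:::::
k=11  Z:ZZ:
:ZZZZ
ZZZ:Z
Z:ZZZ
:::::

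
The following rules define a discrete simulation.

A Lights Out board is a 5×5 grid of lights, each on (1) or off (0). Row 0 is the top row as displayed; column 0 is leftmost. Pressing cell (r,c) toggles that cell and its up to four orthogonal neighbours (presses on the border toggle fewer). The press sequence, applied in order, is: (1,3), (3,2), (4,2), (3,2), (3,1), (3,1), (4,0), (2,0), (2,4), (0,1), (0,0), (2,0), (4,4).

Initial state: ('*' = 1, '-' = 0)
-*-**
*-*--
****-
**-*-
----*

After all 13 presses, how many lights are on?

t=0: -*-**
*-*--
****-
**-*-
----*
t=1: -*--*
*--**
***--
**-*-
----*
t=2: -*--*
*--**
**---
*-*--
--*-*
t=3: -*--*
*--**
**---
*----
-*-**
t=4: -*--*
*--**
***--
****-
-****
t=5: -*--*
*--**
*-*--
---*-
--***
t=6: -*--*
*--**
***--
****-
-****
t=7: -*--*
*--**
***--
-***-
*-***
t=8: -*--*
---**
--*--
****-
*-***
t=9: -*--*
---*-
--***
*****
*-***
t=10: *-*-*
-*-*-
--***
*****
*-***
t=11: -**-*
**-*-
--***
*****
*-***
t=12: -**-*
-*-*-
*****
-****
*-***
t=13: -**-*
-*-*-
*****
-***-
*-*--

15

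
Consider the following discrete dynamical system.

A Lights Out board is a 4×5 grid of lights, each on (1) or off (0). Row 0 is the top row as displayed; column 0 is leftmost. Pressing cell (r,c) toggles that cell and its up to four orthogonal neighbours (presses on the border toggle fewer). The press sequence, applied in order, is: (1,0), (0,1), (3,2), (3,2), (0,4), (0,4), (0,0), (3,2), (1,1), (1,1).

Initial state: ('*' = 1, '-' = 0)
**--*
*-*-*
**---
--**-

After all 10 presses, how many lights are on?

9

k=0  **--*
*-*-*
**---
--**-
k=1  -*--*
-**-*
-*---
--**-
k=2  *-*-*
--*-*
-*---
--**-
k=3  *-*-*
--*-*
-**--
-*---
k=4  *-*-*
--*-*
-*---
--**-
k=5  *-**-
--*--
-*---
--**-
k=6  *-*-*
--*-*
-*---
--**-
k=7  -**-*
*-*-*
-*---
--**-
k=8  -**-*
*-*-*
-**--
-*---
k=9  --*-*
-*--*
--*--
-*---
k=10  -**-*
*-*-*
-**--
-*---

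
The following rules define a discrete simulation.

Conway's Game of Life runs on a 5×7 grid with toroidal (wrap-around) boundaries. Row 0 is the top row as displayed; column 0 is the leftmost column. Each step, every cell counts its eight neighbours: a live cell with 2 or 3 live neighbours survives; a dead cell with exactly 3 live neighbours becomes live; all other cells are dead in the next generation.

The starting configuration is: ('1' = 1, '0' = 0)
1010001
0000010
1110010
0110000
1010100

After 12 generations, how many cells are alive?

3

[0] 1010001
0000010
1110010
0110000
1010100
[1] 1001011
0010010
1010001
0000001
1010001
[2] 1011110
0011110
1100011
0000010
0100000
[3] 0000011
0000000
1111000
0100010
0111011
[4] 1010111
1110001
1110000
0000010
0110000
[5] 0000010
0000000
0010000
1000000
1111100
[6] 0111100
0000000
0000000
1000000
1111101
[7] 0000110
0011000
0000000
1011001
0000111
[8] 0000001
0001100
0100000
1001101
1000000
[9] 0000000
0000000
1010010
1100001
1000010
[10] 0000000
0000000
1000000
0000010
1100000
[11] 0000000
0000000
0000000
1100001
0000000
[12] 0000000
0000000
1000000
1000000
1000000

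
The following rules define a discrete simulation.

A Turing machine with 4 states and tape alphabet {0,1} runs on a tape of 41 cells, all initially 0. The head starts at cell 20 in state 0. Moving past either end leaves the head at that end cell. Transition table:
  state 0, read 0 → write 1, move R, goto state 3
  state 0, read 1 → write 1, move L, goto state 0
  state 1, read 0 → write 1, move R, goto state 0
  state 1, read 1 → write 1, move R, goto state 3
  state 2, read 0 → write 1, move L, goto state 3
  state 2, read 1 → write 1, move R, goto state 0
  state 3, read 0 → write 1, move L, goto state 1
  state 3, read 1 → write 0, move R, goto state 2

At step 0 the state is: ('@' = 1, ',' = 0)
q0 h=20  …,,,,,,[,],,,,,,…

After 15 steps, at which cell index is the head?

23

0) q0 h=20  …,,,,,,[,],,,,,,…
1) q3 h=21  …,,,,,@[,],,,,,,…
2) q1 h=20  …,,,,,,[@]@,,,,,…
3) q3 h=21  …,,,,,@[@],,,,,,…
4) q2 h=22  …,,,,@,[,],,,,,,…
5) q3 h=21  …,,,,,@[,]@,,,,,…
6) q1 h=20  …,,,,,,[@]@@,,,,…
7) q3 h=21  …,,,,,@[@]@,,,,,…
8) q2 h=22  …,,,,@,[@],,,,,,…
9) q0 h=23  …,,,@,@[,],,,,,,…
10) q3 h=24  …,,@,@@[,],,,,,,…
11) q1 h=23  …,,,@,@[@]@,,,,,…
12) q3 h=24  …,,@,@@[@],,,,,,…
13) q2 h=25  …,@,@@,[,],,,,,,…
14) q3 h=24  …,,@,@@[,]@,,,,,…
15) q1 h=23  …,,,@,@[@]@@,,,,…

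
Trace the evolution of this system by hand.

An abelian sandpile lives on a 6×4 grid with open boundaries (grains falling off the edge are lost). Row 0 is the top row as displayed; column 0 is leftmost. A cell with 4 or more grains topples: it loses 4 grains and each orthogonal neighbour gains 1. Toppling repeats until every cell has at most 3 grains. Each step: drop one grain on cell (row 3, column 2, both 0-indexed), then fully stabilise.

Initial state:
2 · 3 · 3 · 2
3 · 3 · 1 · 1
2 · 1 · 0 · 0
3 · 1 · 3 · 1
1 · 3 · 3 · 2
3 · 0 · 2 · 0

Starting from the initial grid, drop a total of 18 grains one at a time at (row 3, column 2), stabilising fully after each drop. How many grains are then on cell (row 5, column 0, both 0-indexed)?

1

step 0: 2 · 3 · 3 · 2
3 · 3 · 1 · 1
2 · 1 · 0 · 0
3 · 1 · 3 · 1
1 · 3 · 3 · 2
3 · 0 · 2 · 0
step 1: 2 · 3 · 3 · 2
3 · 3 · 1 · 1
2 · 1 · 1 · 0
3 · 3 · 1 · 2
2 · 0 · 1 · 3
3 · 1 · 3 · 0
step 2: 2 · 3 · 3 · 2
3 · 3 · 1 · 1
2 · 1 · 1 · 0
3 · 3 · 2 · 2
2 · 0 · 1 · 3
3 · 1 · 3 · 0
step 3: 2 · 3 · 3 · 2
3 · 3 · 1 · 1
2 · 1 · 1 · 0
3 · 3 · 3 · 2
2 · 0 · 1 · 3
3 · 1 · 3 · 0
step 4: 2 · 3 · 3 · 2
3 · 3 · 1 · 1
3 · 2 · 2 · 0
0 · 1 · 1 · 3
3 · 1 · 2 · 3
3 · 1 · 3 · 0
step 5: 2 · 3 · 3 · 2
3 · 3 · 1 · 1
3 · 2 · 2 · 0
0 · 1 · 2 · 3
3 · 1 · 2 · 3
3 · 1 · 3 · 0
step 6: 2 · 3 · 3 · 2
3 · 3 · 1 · 1
3 · 2 · 2 · 0
0 · 1 · 3 · 3
3 · 1 · 2 · 3
3 · 1 · 3 · 0
step 7: 2 · 3 · 3 · 2
3 · 3 · 1 · 1
3 · 2 · 3 · 1
0 · 2 · 2 · 1
3 · 2 · 1 · 1
3 · 2 · 0 · 2
step 8: 2 · 3 · 3 · 2
3 · 3 · 1 · 1
3 · 2 · 3 · 1
0 · 2 · 3 · 1
3 · 2 · 1 · 1
3 · 2 · 0 · 2
step 9: 2 · 3 · 3 · 2
3 · 3 · 2 · 1
3 · 3 · 0 · 2
0 · 3 · 1 · 2
3 · 2 · 2 · 1
3 · 2 · 0 · 2
step 10: 2 · 3 · 3 · 2
3 · 3 · 2 · 1
3 · 3 · 0 · 2
0 · 3 · 2 · 2
3 · 2 · 2 · 1
3 · 2 · 0 · 2
step 11: 2 · 3 · 3 · 2
3 · 3 · 2 · 1
3 · 3 · 0 · 2
0 · 3 · 3 · 2
3 · 2 · 2 · 1
3 · 2 · 0 · 2
step 12: 0 · 2 · 1 · 3
2 · 3 · 0 · 2
1 · 2 · 3 · 2
2 · 1 · 1 · 3
3 · 3 · 3 · 1
3 · 2 · 0 · 2
step 13: 0 · 2 · 1 · 3
2 · 3 · 0 · 2
1 · 2 · 3 · 2
2 · 1 · 2 · 3
3 · 3 · 3 · 1
3 · 2 · 0 · 2
step 14: 0 · 2 · 1 · 3
2 · 3 · 0 · 2
1 · 2 · 3 · 2
2 · 1 · 3 · 3
3 · 3 · 3 · 1
3 · 2 · 0 · 2
step 15: 0 · 2 · 1 · 3
2 · 3 · 1 · 3
1 · 3 · 1 · 0
3 · 3 · 3 · 1
1 · 2 · 1 · 3
1 · 0 · 2 · 2
step 16: 0 · 3 · 1 · 3
3 · 0 · 2 · 3
3 · 1 · 3 · 0
0 · 2 · 1 · 2
2 · 3 · 2 · 3
1 · 0 · 2 · 2
step 17: 0 · 3 · 1 · 3
3 · 0 · 2 · 3
3 · 1 · 3 · 0
0 · 2 · 2 · 2
2 · 3 · 2 · 3
1 · 0 · 2 · 2
step 18: 0 · 3 · 1 · 3
3 · 0 · 2 · 3
3 · 1 · 3 · 0
0 · 2 · 3 · 2
2 · 3 · 2 · 3
1 · 0 · 2 · 2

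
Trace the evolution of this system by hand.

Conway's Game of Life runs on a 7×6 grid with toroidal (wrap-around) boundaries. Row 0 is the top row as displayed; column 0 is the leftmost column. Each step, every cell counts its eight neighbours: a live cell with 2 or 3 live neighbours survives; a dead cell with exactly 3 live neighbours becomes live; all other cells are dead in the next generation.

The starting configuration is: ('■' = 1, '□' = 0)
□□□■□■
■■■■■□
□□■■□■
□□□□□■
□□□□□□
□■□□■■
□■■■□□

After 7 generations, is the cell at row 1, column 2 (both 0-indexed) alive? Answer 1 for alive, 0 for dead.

step 0: □□□■□■
■■■■■□
□□■■□■
□□□□□■
□□□□□□
□■□□■■
□■■■□□
step 1: □□□□□■
■■□□□□
□□□□□■
□□□□■□
■□□□■■
■■□■■□
□■□■□■
step 2: □■■□■■
■□□□□■
■□□□□■
■□□□■□
■■□□□□
□■□■□□
□■□■□■
step 3: □■■■□□
□□□□□□
□■□□■□
□□□□□□
■■■□□■
□■□□■□
□■□■□■
step 4: ■■□■■□
□■□■□□
□□□□□□
□□■□□■
■■■□□■
□□□■■□
□■□■□□
step 5: ■■□■■□
■■□■■□
□□■□□□
□□■□□■
■■■□□■
□□□■■■
■■□□□■
step 6: □□□■□□
■□□□■□
■□■□■■
□□■■□■
□■■□□□
□□□■□□
□■□□□□
step 7: □□□□□□
■■□□■□
■□■□□□
□□□□□■
□■□□■□
□■□□□□
□□■□□□

0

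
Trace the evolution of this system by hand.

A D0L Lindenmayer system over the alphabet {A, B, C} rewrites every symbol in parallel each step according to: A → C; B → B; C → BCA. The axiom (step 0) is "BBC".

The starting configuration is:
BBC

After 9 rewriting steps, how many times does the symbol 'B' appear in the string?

step 0: BBC
step 1: BBBCA
step 2: BBBBCAC
step 3: BBBBBCACBCA
step 4: BBBBBBCACBCABBCAC
step 5: BBBBBBBCACBCABBCACBBBCACBCA
step 6: BBBBBBBBCACBCABBCACBBBCACBCABBBBCACBCABBCAC
step 7: BBBBBBBBBCACBCABBCACBBBCACBCABBBBCACBCABBCACBBBBBCACBCABBCACBBBCACBCA
step 8: BBBBBBBBBBCACBCABBCACBBBCACBCABBBBCACBCABBCACBBBBBCACBCABBCACBBBCACBCABBBBBBCACBCABBCACBBBCACBCABBBBCACBCABBCAC
step 9: BBBBBBBBBBBCACBCABBCACBBBCACBCABBBBCACBCABBCACBBBBBCACBCAB…CBCABBCACBBBCACBCABBBBCACBCABBCACBBBBBCACBCABBCACBBBCACBCA  (len 179)

90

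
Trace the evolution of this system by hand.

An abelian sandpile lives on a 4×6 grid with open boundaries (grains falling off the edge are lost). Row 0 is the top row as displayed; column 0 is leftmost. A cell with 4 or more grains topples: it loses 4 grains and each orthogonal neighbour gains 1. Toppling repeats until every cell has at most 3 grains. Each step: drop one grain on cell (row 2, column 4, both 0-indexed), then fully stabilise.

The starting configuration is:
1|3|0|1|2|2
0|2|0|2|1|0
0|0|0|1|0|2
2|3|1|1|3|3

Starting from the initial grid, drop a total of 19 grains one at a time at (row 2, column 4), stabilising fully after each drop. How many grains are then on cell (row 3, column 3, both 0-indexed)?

1

k=0  1|3|0|1|2|2
0|2|0|2|1|0
0|0|0|1|0|2
2|3|1|1|3|3
k=1  1|3|0|1|2|2
0|2|0|2|1|0
0|0|0|1|1|2
2|3|1|1|3|3
k=2  1|3|0|1|2|2
0|2|0|2|1|0
0|0|0|1|2|2
2|3|1|1|3|3
k=3  1|3|0|1|2|2
0|2|0|2|1|0
0|0|0|1|3|2
2|3|1|1|3|3
k=4  1|3|0|1|2|2
0|2|0|2|2|1
0|0|0|2|2|0
2|3|1|2|1|1
k=5  1|3|0|1|2|2
0|2|0|2|2|1
0|0|0|2|3|0
2|3|1|2|1|1
k=6  1|3|0|1|2|2
0|2|0|2|3|1
0|0|0|3|0|1
2|3|1|2|2|1
k=7  1|3|0|1|2|2
0|2|0|2|3|1
0|0|0|3|1|1
2|3|1|2|2|1
k=8  1|3|0|1|2|2
0|2|0|2|3|1
0|0|0|3|2|1
2|3|1|2|2|1
k=9  1|3|0|1|2|2
0|2|0|2|3|1
0|0|0|3|3|1
2|3|1|2|2|1
k=10  1|3|0|2|3|2
0|2|1|0|1|2
0|0|1|1|2|2
2|3|1|3|3|1
k=11  1|3|0|2|3|2
0|2|1|0|1|2
0|0|1|1|3|2
2|3|1|3|3|1
k=12  1|3|0|2|3|2
0|2|1|0|2|2
0|0|1|3|1|3
2|3|2|0|1|2
k=13  1|3|0|2|3|2
0|2|1|0|2|2
0|0|1|3|2|3
2|3|2|0|1|2
k=14  1|3|0|2|3|2
0|2|1|0|2|2
0|0|1|3|3|3
2|3|2|0|1|2
k=15  1|3|0|2|3|2
0|2|1|1|3|3
0|0|2|0|2|0
2|3|2|1|2|3
k=16  1|3|0|2|3|2
0|2|1|1|3|3
0|0|2|0|3|0
2|3|2|1|2|3
k=17  1|3|0|3|1|0
0|2|1|2|2|1
0|0|2|1|1|2
2|3|2|1|3|3
k=18  1|3|0|3|1|0
0|2|1|2|2|1
0|0|2|1|2|2
2|3|2|1|3|3
k=19  1|3|0|3|1|0
0|2|1|2|2|1
0|0|2|1|3|2
2|3|2|1|3|3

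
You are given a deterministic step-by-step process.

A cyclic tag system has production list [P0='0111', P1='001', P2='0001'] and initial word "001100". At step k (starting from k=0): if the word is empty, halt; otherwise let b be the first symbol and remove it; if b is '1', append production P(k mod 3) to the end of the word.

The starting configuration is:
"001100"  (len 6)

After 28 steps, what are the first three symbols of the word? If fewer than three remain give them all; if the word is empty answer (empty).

k=0  "001100"  (len 6)
k=1  "01100"  (len 5)
k=2  "1100"  (len 4)
k=3  "1000001"  (len 7)
k=4  "0000010111"  (len 10)
k=5  "000010111"  (len 9)
k=6  "00010111"  (len 8)
k=7  "0010111"  (len 7)
k=8  "010111"  (len 6)
k=9  "10111"  (len 5)
k=10  "01110111"  (len 8)
k=11  "1110111"  (len 7)
k=12  "1101110001"  (len 10)
k=13  "1011100010111"  (len 13)
k=14  "011100010111001"  (len 15)
k=15  "11100010111001"  (len 14)
k=16  "11000101110010111"  (len 17)
k=17  "1000101110010111001"  (len 19)
k=18  "0001011100101110010001"  (len 22)
k=19  "001011100101110010001"  (len 21)
k=20  "01011100101110010001"  (len 20)
k=21  "1011100101110010001"  (len 19)
k=22  "0111001011100100010111"  (len 22)
k=23  "111001011100100010111"  (len 21)
k=24  "110010111001000101110001"  (len 24)
k=25  "100101110010001011100010111"  (len 27)
k=26  "00101110010001011100010111001"  (len 29)
k=27  "0101110010001011100010111001"  (len 28)
k=28  "101110010001011100010111001"  (len 27)

101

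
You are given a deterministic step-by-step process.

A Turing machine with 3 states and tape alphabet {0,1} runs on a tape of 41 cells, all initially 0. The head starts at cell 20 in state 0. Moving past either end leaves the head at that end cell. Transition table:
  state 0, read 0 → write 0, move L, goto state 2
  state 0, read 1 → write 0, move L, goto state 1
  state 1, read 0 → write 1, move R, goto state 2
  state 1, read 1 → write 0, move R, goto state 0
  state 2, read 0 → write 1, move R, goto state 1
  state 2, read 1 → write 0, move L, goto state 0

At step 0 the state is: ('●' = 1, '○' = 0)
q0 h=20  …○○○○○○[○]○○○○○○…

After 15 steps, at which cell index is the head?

33

k=0  q0 h=20  …○○○○○○[○]○○○○○○…
k=1  q2 h=19  …○○○○○○[○]○○○○○○…
k=2  q1 h=20  …○○○○○●[○]○○○○○○…
k=3  q2 h=21  …○○○○●●[○]○○○○○○…
k=4  q1 h=22  …○○○●●●[○]○○○○○○…
k=5  q2 h=23  …○○●●●●[○]○○○○○○…
k=6  q1 h=24  …○●●●●●[○]○○○○○○…
k=7  q2 h=25  …●●●●●●[○]○○○○○○…
k=8  q1 h=26  …●●●●●●[○]○○○○○○…
k=9  q2 h=27  …●●●●●●[○]○○○○○○…
k=10  q1 h=28  …●●●●●●[○]○○○○○○…
k=11  q2 h=29  …●●●●●●[○]○○○○○○…
k=12  q1 h=30  …●●●●●●[○]○○○○○○…
k=13  q2 h=31  …●●●●●●[○]○○○○○○…
k=14  q1 h=32  …●●●●●●[○]○○○○○○…
k=15  q2 h=33  …●●●●●●[○]○○○○○○…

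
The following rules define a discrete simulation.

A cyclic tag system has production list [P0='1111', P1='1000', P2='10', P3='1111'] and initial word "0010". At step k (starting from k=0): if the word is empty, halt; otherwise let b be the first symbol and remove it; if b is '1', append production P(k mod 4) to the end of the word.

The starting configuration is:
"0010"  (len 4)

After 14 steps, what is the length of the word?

t=0: "0010"  (len 4)
t=1: "010"  (len 3)
t=2: "10"  (len 2)
t=3: "010"  (len 3)
t=4: "10"  (len 2)
t=5: "01111"  (len 5)
t=6: "1111"  (len 4)
t=7: "11110"  (len 5)
t=8: "11101111"  (len 8)
t=9: "11011111111"  (len 11)
t=10: "10111111111000"  (len 14)
t=11: "011111111100010"  (len 15)
t=12: "11111111100010"  (len 14)
t=13: "11111111000101111"  (len 17)
t=14: "11111110001011111000"  (len 20)

20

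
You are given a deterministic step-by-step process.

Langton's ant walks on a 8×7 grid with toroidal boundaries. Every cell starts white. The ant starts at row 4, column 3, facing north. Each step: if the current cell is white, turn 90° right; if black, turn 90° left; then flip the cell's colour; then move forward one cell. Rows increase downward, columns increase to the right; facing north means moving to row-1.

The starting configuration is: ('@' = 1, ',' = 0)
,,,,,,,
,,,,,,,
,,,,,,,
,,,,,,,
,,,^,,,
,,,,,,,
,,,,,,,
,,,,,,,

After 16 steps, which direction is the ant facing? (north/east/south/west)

north

[0] ,,,,,,,
,,,,,,,
,,,,,,,
,,,,,,,
,,,^,,,
,,,,,,,
,,,,,,,
,,,,,,,
[1] ,,,,,,,
,,,,,,,
,,,,,,,
,,,,,,,
,,,@>,,
,,,,,,,
,,,,,,,
,,,,,,,
[2] ,,,,,,,
,,,,,,,
,,,,,,,
,,,,,,,
,,,@@,,
,,,,v,,
,,,,,,,
,,,,,,,
[3] ,,,,,,,
,,,,,,,
,,,,,,,
,,,,,,,
,,,@@,,
,,,<@,,
,,,,,,,
,,,,,,,
[4] ,,,,,,,
,,,,,,,
,,,,,,,
,,,,,,,
,,,^@,,
,,,@@,,
,,,,,,,
,,,,,,,
[5] ,,,,,,,
,,,,,,,
,,,,,,,
,,,,,,,
,,<,@,,
,,,@@,,
,,,,,,,
,,,,,,,
[6] ,,,,,,,
,,,,,,,
,,,,,,,
,,^,,,,
,,@,@,,
,,,@@,,
,,,,,,,
,,,,,,,
[7] ,,,,,,,
,,,,,,,
,,,,,,,
,,@>,,,
,,@,@,,
,,,@@,,
,,,,,,,
,,,,,,,
[8] ,,,,,,,
,,,,,,,
,,,,,,,
,,@@,,,
,,@v@,,
,,,@@,,
,,,,,,,
,,,,,,,
[9] ,,,,,,,
,,,,,,,
,,,,,,,
,,@@,,,
,,<@@,,
,,,@@,,
,,,,,,,
,,,,,,,
[10] ,,,,,,,
,,,,,,,
,,,,,,,
,,@@,,,
,,,@@,,
,,v@@,,
,,,,,,,
,,,,,,,
[11] ,,,,,,,
,,,,,,,
,,,,,,,
,,@@,,,
,,,@@,,
,<@@@,,
,,,,,,,
,,,,,,,
[12] ,,,,,,,
,,,,,,,
,,,,,,,
,,@@,,,
,^,@@,,
,@@@@,,
,,,,,,,
,,,,,,,
[13] ,,,,,,,
,,,,,,,
,,,,,,,
,,@@,,,
,@>@@,,
,@@@@,,
,,,,,,,
,,,,,,,
[14] ,,,,,,,
,,,,,,,
,,,,,,,
,,@@,,,
,@@@@,,
,@v@@,,
,,,,,,,
,,,,,,,
[15] ,,,,,,,
,,,,,,,
,,,,,,,
,,@@,,,
,@@@@,,
,@,>@,,
,,,,,,,
,,,,,,,
[16] ,,,,,,,
,,,,,,,
,,,,,,,
,,@@,,,
,@@^@,,
,@,,@,,
,,,,,,,
,,,,,,,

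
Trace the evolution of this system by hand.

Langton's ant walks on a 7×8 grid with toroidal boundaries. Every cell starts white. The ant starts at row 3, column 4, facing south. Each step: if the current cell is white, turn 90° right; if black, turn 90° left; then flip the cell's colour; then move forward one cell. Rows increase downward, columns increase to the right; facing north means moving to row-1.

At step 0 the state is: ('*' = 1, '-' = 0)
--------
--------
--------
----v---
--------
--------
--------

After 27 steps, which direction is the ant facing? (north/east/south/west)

east

t=0: --------
--------
--------
----v---
--------
--------
--------
t=1: --------
--------
--------
---<*---
--------
--------
--------
t=2: --------
--------
---^----
---**---
--------
--------
--------
t=3: --------
--------
---*>---
---**---
--------
--------
--------
t=4: --------
--------
---**---
---*v---
--------
--------
--------
t=5: --------
--------
---**---
---*->--
--------
--------
--------
t=6: --------
--------
---**---
---*-*--
-----v--
--------
--------
t=7: --------
--------
---**---
---*-*--
----<*--
--------
--------
t=8: --------
--------
---**---
---*^*--
----**--
--------
--------
t=9: --------
--------
---**---
---**>--
----**--
--------
--------
t=10: --------
--------
---**^--
---**---
----**--
--------
--------
t=11: --------
--------
---***>-
---**---
----**--
--------
--------
t=12: --------
--------
---****-
---**-v-
----**--
--------
--------
t=13: --------
--------
---****-
---**<*-
----**--
--------
--------
t=14: --------
--------
---**^*-
---****-
----**--
--------
--------
t=15: --------
--------
---*<-*-
---****-
----**--
--------
--------
t=16: --------
--------
---*--*-
---*v**-
----**--
--------
--------
t=17: --------
--------
---*--*-
---*->*-
----**--
--------
--------
t=18: --------
--------
---*-^*-
---*--*-
----**--
--------
--------
t=19: --------
--------
---*-*>-
---*--*-
----**--
--------
--------
t=20: --------
------^-
---*-*--
---*--*-
----**--
--------
--------
t=21: --------
------*>
---*-*--
---*--*-
----**--
--------
--------
t=22: --------
------**
---*-*-v
---*--*-
----**--
--------
--------
t=23: --------
------**
---*-*<*
---*--*-
----**--
--------
--------
t=24: --------
------^*
---*-***
---*--*-
----**--
--------
--------
t=25: --------
-----<-*
---*-***
---*--*-
----**--
--------
--------
t=26: -----^--
-----*-*
---*-***
---*--*-
----**--
--------
--------
t=27: -----*>-
-----*-*
---*-***
---*--*-
----**--
--------
--------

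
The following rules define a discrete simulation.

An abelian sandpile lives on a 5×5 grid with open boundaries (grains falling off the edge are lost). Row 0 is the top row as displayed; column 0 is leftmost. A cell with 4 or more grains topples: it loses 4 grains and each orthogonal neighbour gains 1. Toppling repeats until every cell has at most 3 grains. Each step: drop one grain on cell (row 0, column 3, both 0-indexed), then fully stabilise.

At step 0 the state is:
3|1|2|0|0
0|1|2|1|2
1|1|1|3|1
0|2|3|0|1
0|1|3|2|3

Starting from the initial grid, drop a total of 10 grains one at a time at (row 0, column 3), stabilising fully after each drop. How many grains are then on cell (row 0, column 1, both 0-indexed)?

2

k=0  3|1|2|0|0
0|1|2|1|2
1|1|1|3|1
0|2|3|0|1
0|1|3|2|3
k=1  3|1|2|1|0
0|1|2|1|2
1|1|1|3|1
0|2|3|0|1
0|1|3|2|3
k=2  3|1|2|2|0
0|1|2|1|2
1|1|1|3|1
0|2|3|0|1
0|1|3|2|3
k=3  3|1|2|3|0
0|1|2|1|2
1|1|1|3|1
0|2|3|0|1
0|1|3|2|3
k=4  3|1|3|0|1
0|1|2|2|2
1|1|1|3|1
0|2|3|0|1
0|1|3|2|3
k=5  3|1|3|1|1
0|1|2|2|2
1|1|1|3|1
0|2|3|0|1
0|1|3|2|3
k=6  3|1|3|2|1
0|1|2|2|2
1|1|1|3|1
0|2|3|0|1
0|1|3|2|3
k=7  3|1|3|3|1
0|1|2|2|2
1|1|1|3|1
0|2|3|0|1
0|1|3|2|3
k=8  3|2|0|1|2
0|1|3|3|2
1|1|1|3|1
0|2|3|0|1
0|1|3|2|3
k=9  3|2|0|2|2
0|1|3|3|2
1|1|1|3|1
0|2|3|0|1
0|1|3|2|3
k=10  3|2|0|3|2
0|1|3|3|2
1|1|1|3|1
0|2|3|0|1
0|1|3|2|3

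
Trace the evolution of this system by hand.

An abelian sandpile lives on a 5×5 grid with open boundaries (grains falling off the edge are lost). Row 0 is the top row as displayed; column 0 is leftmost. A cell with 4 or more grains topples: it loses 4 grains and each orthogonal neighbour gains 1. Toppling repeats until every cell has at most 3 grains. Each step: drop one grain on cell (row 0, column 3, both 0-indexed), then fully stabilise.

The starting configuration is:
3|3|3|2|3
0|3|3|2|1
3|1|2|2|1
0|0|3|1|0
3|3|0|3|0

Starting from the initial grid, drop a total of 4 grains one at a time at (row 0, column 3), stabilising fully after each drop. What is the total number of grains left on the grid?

gen 0: 3|3|3|2|3
0|3|3|2|1
3|1|2|2|1
0|0|3|1|0
3|3|0|3|0
gen 1: 3|3|3|3|3
0|3|3|2|1
3|1|2|2|1
0|0|3|1|0
3|3|0|3|0
gen 2: 0|2|2|3|0
2|1|2|0|3
3|2|3|3|1
0|0|3|1|0
3|3|0|3|0
gen 3: 0|2|3|0|1
2|1|2|1|3
3|2|3|3|1
0|0|3|1|0
3|3|0|3|0
gen 4: 0|2|3|1|1
2|1|2|1|3
3|2|3|3|1
0|0|3|1|0
3|3|0|3|0

41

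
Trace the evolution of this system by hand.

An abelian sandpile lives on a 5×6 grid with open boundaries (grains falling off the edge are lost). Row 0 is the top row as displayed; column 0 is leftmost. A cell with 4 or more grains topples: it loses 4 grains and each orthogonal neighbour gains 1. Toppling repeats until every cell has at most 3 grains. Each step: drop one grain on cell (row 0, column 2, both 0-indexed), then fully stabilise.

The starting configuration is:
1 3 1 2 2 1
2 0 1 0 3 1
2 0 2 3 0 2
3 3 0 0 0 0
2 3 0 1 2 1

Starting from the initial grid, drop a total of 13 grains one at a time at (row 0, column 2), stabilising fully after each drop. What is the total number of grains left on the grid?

48

t=0: 1 3 1 2 2 1
2 0 1 0 3 1
2 0 2 3 0 2
3 3 0 0 0 0
2 3 0 1 2 1
t=1: 1 3 2 2 2 1
2 0 1 0 3 1
2 0 2 3 0 2
3 3 0 0 0 0
2 3 0 1 2 1
t=2: 1 3 3 2 2 1
2 0 1 0 3 1
2 0 2 3 0 2
3 3 0 0 0 0
2 3 0 1 2 1
t=3: 2 0 1 3 2 1
2 1 2 0 3 1
2 0 2 3 0 2
3 3 0 0 0 0
2 3 0 1 2 1
t=4: 2 0 2 3 2 1
2 1 2 0 3 1
2 0 2 3 0 2
3 3 0 0 0 0
2 3 0 1 2 1
t=5: 2 0 3 3 2 1
2 1 2 0 3 1
2 0 2 3 0 2
3 3 0 0 0 0
2 3 0 1 2 1
t=6: 2 1 1 0 3 1
2 1 3 1 3 1
2 0 2 3 0 2
3 3 0 0 0 0
2 3 0 1 2 1
t=7: 2 1 2 0 3 1
2 1 3 1 3 1
2 0 2 3 0 2
3 3 0 0 0 0
2 3 0 1 2 1
t=8: 2 1 3 0 3 1
2 1 3 1 3 1
2 0 2 3 0 2
3 3 0 0 0 0
2 3 0 1 2 1
t=9: 2 2 1 1 3 1
2 2 0 2 3 1
2 0 3 3 0 2
3 3 0 0 0 0
2 3 0 1 2 1
t=10: 2 2 2 1 3 1
2 2 0 2 3 1
2 0 3 3 0 2
3 3 0 0 0 0
2 3 0 1 2 1
t=11: 2 2 3 1 3 1
2 2 0 2 3 1
2 0 3 3 0 2
3 3 0 0 0 0
2 3 0 1 2 1
t=12: 2 3 0 2 3 1
2 2 1 2 3 1
2 0 3 3 0 2
3 3 0 0 0 0
2 3 0 1 2 1
t=13: 2 3 1 2 3 1
2 2 1 2 3 1
2 0 3 3 0 2
3 3 0 0 0 0
2 3 0 1 2 1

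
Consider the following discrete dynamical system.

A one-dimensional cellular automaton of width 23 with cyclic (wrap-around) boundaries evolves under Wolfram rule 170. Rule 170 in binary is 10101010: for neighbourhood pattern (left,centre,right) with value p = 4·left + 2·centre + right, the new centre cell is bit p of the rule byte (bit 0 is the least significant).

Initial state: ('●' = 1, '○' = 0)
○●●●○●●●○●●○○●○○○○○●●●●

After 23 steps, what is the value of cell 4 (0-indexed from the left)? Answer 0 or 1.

step 0: ○●●●○●●●○●●○○●○○○○○●●●●
step 1: ●●●○●●●○●●○○●○○○○○●●●●○
step 2: ●●○●●●○●●○○●○○○○○●●●●○●
step 3: ●○●●●○●●○○●○○○○○●●●●○●●
step 4: ○●●●○●●○○●○○○○○●●●●○●●●
step 5: ●●●○●●○○●○○○○○●●●●○●●●○
step 6: ●●○●●○○●○○○○○●●●●○●●●○●
step 7: ●○●●○○●○○○○○●●●●○●●●○●●
step 8: ○●●○○●○○○○○●●●●○●●●○●●●
step 9: ●●○○●○○○○○●●●●○●●●○●●●○
step 10: ●○○●○○○○○●●●●○●●●○●●●○●
step 11: ○○●○○○○○●●●●○●●●○●●●○●●
step 12: ○●○○○○○●●●●○●●●○●●●○●●○
step 13: ●○○○○○●●●●○●●●○●●●○●●○○
step 14: ○○○○○●●●●○●●●○●●●○●●○○●
step 15: ○○○○●●●●○●●●○●●●○●●○○●○
step 16: ○○○●●●●○●●●○●●●○●●○○●○○
step 17: ○○●●●●○●●●○●●●○●●○○●○○○
step 18: ○●●●●○●●●○●●●○●●○○●○○○○
step 19: ●●●●○●●●○●●●○●●○○●○○○○○
step 20: ●●●○●●●○●●●○●●○○●○○○○○●
step 21: ●●○●●●○●●●○●●○○●○○○○○●●
step 22: ●○●●●○●●●○●●○○●○○○○○●●●
step 23: ○●●●○●●●○●●○○●○○○○○●●●●

0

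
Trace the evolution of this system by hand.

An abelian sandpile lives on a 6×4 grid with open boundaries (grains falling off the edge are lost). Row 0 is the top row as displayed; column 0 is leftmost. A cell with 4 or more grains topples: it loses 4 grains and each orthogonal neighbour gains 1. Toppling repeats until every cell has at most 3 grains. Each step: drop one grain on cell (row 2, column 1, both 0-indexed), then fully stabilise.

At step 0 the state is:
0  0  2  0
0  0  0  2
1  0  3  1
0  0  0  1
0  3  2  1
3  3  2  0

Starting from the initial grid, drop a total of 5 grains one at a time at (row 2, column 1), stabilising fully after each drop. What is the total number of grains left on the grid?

29

0) 0  0  2  0
0  0  0  2
1  0  3  1
0  0  0  1
0  3  2  1
3  3  2  0
1) 0  0  2  0
0  0  0  2
1  1  3  1
0  0  0  1
0  3  2  1
3  3  2  0
2) 0  0  2  0
0  0  0  2
1  2  3  1
0  0  0  1
0  3  2  1
3  3  2  0
3) 0  0  2  0
0  0  0  2
1  3  3  1
0  0  0  1
0  3  2  1
3  3  2  0
4) 0  0  2  0
0  1  1  2
2  1  0  2
0  1  1  1
0  3  2  1
3  3  2  0
5) 0  0  2  0
0  1  1  2
2  2  0  2
0  1  1  1
0  3  2  1
3  3  2  0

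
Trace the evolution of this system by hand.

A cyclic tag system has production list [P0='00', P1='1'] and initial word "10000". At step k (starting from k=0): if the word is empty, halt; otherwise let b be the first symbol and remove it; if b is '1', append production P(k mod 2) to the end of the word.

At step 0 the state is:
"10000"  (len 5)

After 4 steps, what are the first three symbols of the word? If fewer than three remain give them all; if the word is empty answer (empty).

000

[0] "10000"  (len 5)
[1] "000000"  (len 6)
[2] "00000"  (len 5)
[3] "0000"  (len 4)
[4] "000"  (len 3)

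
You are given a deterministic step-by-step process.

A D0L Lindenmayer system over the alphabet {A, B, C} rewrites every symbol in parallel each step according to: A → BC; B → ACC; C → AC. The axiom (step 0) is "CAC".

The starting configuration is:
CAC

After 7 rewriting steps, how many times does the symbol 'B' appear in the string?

88

step 0: CAC
step 1: ACBCAC
step 2: BCACACCACBCAC
step 3: ACCACBCACBCACACBCACACCACBCAC
step 4: BCACACBCACACCACBCACACCACBCACBCACACCACBCACBCACACBCACACCACBCAC
step 5: ACCACBCACBCACACCACBCACBCACACBCACACCACBCACBCACACBCACACCACBC…ACACBCACACCACBCACACCACBCACBCACACCACBCACBCACACBCACACCACBCAC  (len 129)
step 6: BCACACBCACACCACBCACACCACBCACBCACACBCACACCACBCACACCACBCACBC…ACACBCACACCACBCACACCACBCACBCACACCACBCACBCACACBCACACCACBCAC  (len 277)
step 7: ACCACBCACBCACACCACBCACBCACACBCACACCACBCACBCACACBCACACCACBC…ACACBCACACCACBCACACCACBCACBCACACCACBCACBCACACBCACACCACBCAC  (len 595)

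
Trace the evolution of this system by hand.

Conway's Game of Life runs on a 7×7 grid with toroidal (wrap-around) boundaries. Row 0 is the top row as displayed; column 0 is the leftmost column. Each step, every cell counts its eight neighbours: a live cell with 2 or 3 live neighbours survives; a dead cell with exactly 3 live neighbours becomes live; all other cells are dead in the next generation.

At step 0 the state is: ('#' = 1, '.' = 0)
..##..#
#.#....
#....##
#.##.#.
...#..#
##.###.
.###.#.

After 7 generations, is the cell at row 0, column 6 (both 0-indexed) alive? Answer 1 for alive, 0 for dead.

0

t=0: ..##..#
#.#....
#....##
#.##.#.
...#..#
##.###.
.###.#.
t=1: #...#.#
#.##.#.
#.####.
####.#.
.......
##...#.
.....#.
t=2: ##.##..
#.#....
#....#.
#....#.
....#..
......#
.#..##.
t=3: #..####
#.###..
#......
....##.
.....##
....#..
.######
t=4: .......
#.#....
.#...##
....##.
......#
#.#....
.##....
t=5: ..#....
##....#
##..###
#...#..
.....##
#.#....
.##....
t=6: ..#....
..#....
....#..
.#..#..
##...##
#.#...#
..##...
t=7: .##....
...#...
...#...
.#..#.#
..#..#.
..##.#.
..##...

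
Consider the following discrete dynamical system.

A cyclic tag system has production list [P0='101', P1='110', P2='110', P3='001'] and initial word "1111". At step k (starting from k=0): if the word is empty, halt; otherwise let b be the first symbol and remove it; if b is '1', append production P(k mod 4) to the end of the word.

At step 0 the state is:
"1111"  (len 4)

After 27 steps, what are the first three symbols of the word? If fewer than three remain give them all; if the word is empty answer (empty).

111

t=0: "1111"  (len 4)
t=1: "111101"  (len 6)
t=2: "11101110"  (len 8)
t=3: "1101110110"  (len 10)
t=4: "101110110001"  (len 12)
t=5: "01110110001101"  (len 14)
t=6: "1110110001101"  (len 13)
t=7: "110110001101110"  (len 15)
t=8: "10110001101110001"  (len 17)
t=9: "0110001101110001101"  (len 19)
t=10: "110001101110001101"  (len 18)
t=11: "10001101110001101110"  (len 20)
t=12: "0001101110001101110001"  (len 22)
t=13: "001101110001101110001"  (len 21)
t=14: "01101110001101110001"  (len 20)
t=15: "1101110001101110001"  (len 19)
t=16: "101110001101110001001"  (len 21)
t=17: "01110001101110001001101"  (len 23)
t=18: "1110001101110001001101"  (len 22)
t=19: "110001101110001001101110"  (len 24)
t=20: "10001101110001001101110001"  (len 26)
t=21: "0001101110001001101110001101"  (len 28)
t=22: "001101110001001101110001101"  (len 27)
t=23: "01101110001001101110001101"  (len 26)
t=24: "1101110001001101110001101"  (len 25)
t=25: "101110001001101110001101101"  (len 27)
t=26: "01110001001101110001101101110"  (len 29)
t=27: "1110001001101110001101101110"  (len 28)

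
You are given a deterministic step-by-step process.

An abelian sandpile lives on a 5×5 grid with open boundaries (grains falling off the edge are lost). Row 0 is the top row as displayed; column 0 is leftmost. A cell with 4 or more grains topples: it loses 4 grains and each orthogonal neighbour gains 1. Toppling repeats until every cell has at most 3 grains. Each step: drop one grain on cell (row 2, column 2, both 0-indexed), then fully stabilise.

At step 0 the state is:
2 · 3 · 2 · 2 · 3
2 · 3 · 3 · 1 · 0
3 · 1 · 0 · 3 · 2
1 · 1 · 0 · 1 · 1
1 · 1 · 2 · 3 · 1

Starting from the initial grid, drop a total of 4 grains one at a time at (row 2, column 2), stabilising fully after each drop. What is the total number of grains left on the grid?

[0] 2 · 3 · 2 · 2 · 3
2 · 3 · 3 · 1 · 0
3 · 1 · 0 · 3 · 2
1 · 1 · 0 · 1 · 1
1 · 1 · 2 · 3 · 1
[1] 2 · 3 · 2 · 2 · 3
2 · 3 · 3 · 1 · 0
3 · 1 · 1 · 3 · 2
1 · 1 · 0 · 1 · 1
1 · 1 · 2 · 3 · 1
[2] 2 · 3 · 2 · 2 · 3
2 · 3 · 3 · 1 · 0
3 · 1 · 2 · 3 · 2
1 · 1 · 0 · 1 · 1
1 · 1 · 2 · 3 · 1
[3] 2 · 3 · 2 · 2 · 3
2 · 3 · 3 · 1 · 0
3 · 1 · 3 · 3 · 2
1 · 1 · 0 · 1 · 1
1 · 1 · 2 · 3 · 1
[4] 3 · 1 · 0 · 3 · 3
3 · 1 · 2 · 3 · 0
3 · 3 · 2 · 0 · 3
1 · 1 · 1 · 2 · 1
1 · 1 · 2 · 3 · 1

44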